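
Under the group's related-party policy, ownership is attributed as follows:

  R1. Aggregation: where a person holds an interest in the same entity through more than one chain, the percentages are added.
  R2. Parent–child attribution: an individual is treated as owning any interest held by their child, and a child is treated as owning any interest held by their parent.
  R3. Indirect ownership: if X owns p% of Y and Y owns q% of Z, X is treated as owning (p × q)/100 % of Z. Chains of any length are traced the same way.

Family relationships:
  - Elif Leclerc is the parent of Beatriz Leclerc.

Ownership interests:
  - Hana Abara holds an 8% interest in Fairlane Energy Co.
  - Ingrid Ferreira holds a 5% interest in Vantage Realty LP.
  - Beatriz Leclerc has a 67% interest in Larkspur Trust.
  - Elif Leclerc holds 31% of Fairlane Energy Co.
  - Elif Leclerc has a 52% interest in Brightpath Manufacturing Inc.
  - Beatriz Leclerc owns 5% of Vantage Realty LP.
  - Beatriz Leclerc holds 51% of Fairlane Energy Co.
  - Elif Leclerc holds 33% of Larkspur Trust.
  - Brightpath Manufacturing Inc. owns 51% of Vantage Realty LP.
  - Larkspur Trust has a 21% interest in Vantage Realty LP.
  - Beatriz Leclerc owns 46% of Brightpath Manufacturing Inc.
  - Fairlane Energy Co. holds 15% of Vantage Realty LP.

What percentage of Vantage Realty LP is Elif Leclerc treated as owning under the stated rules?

By parent–child attribution (R2), Elif Leclerc is treated as also owning Beatriz Leclerc's interest in Larkspur Trust, giving 33% + 67% = 100%.
By parent–child attribution (R2), Elif Leclerc is treated as also owning Beatriz Leclerc's interest in Fairlane Energy Co, giving 31% + 51% = 82%.
By parent–child attribution (R2), Elif Leclerc is treated as also owning Beatriz Leclerc's interest in Brightpath Manufacturing Inc, giving 52% + 46% = 98%.
By parent–child attribution (R2), Elif Leclerc is treated as owning Beatriz Leclerc's 5% interest in Vantage Realty LP.
Chain via Larkspur Trust (R3): 100% × 21% = 21% of Vantage Realty LP.
Chain via Fairlane Energy Co. (R3): 82% × 15% = 12.3% of Vantage Realty LP.
Chain via Brightpath Manufacturing Inc. (R3): 98% × 51% = 49.98% of Vantage Realty LP.
Direct interest in Vantage Realty LP: 5%.
Aggregating (R1): 21% + 12.3% + 49.98% + 5% = 88.28%.

88.28%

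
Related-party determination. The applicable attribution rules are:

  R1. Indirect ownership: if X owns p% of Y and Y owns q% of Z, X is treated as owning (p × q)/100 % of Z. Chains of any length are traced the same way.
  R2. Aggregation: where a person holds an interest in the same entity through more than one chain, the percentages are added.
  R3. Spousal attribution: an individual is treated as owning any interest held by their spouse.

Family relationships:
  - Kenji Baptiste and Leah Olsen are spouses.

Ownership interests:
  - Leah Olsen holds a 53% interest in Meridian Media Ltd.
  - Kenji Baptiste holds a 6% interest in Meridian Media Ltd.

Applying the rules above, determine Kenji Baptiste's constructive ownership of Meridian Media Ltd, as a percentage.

By spousal attribution (R3), Kenji Baptiste is treated as also owning Leah Olsen's interest in Meridian Media Ltd, giving 6% + 53% = 59%.
Direct interest in Meridian Media Ltd: 59%.

59%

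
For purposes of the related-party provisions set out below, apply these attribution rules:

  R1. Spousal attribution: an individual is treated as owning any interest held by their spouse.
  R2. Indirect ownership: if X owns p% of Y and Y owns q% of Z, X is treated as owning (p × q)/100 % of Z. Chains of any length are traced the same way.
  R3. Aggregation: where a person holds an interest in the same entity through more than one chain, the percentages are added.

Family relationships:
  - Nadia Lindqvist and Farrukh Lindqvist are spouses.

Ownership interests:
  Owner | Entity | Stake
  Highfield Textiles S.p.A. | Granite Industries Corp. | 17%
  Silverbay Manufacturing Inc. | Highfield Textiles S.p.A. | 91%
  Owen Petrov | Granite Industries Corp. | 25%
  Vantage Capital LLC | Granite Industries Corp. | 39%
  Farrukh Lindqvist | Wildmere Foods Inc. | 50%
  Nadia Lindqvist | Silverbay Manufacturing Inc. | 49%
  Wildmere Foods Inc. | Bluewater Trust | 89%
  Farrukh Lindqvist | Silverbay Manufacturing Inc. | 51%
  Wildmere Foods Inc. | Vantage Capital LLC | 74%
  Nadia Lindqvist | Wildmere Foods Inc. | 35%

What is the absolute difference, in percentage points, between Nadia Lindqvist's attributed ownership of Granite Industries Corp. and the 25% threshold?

15.001

By spousal attribution (R1), Nadia Lindqvist is treated as also owning Farrukh Lindqvist's interest in Silverbay Manufacturing Inc, giving 49% + 51% = 100%.
By spousal attribution (R1), Nadia Lindqvist is treated as also owning Farrukh Lindqvist's interest in Wildmere Foods Inc, giving 35% + 50% = 85%.
Chain via Silverbay Manufacturing Inc. → Highfield Textiles S.p.A. (R2): 100% × 91% × 17% = 15.47% of Granite Industries Corp.
Chain via Wildmere Foods Inc. → Vantage Capital LLC (R2): 85% × 74% × 39% = 24.531% of Granite Industries Corp.
Aggregating (R3): 15.47% + 24.531% = 40.001%.
40.001% exceeds the 25% threshold by 15.001 percentage points.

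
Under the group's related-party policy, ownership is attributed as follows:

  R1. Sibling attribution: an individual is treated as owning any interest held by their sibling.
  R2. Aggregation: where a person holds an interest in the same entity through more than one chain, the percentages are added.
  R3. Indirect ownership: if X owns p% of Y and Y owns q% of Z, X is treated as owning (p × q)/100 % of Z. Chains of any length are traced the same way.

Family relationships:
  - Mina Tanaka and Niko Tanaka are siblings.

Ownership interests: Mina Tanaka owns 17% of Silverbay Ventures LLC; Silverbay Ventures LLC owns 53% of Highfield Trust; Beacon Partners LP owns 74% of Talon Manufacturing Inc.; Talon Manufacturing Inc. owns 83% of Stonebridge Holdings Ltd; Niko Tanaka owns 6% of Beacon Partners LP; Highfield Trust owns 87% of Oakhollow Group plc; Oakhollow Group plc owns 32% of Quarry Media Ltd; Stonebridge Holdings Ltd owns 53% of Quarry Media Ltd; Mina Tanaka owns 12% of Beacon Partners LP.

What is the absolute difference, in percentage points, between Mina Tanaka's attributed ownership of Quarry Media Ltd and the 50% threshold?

By sibling attribution (R1), Mina Tanaka is treated as also owning Niko Tanaka's interest in Beacon Partners LP, giving 12% + 6% = 18%.
Chain via Silverbay Ventures LLC → Highfield Trust → Oakhollow Group plc (R3): 17% × 53% × 87% × 32% = 2.508384% of Quarry Media Ltd.
Chain via Beacon Partners LP → Talon Manufacturing Inc. → Stonebridge Holdings Ltd (R3): 18% × 74% × 83% × 53% = 5.859468% of Quarry Media Ltd.
Aggregating (R2): 2.508384% + 5.859468% = 8.367852%.
8.367852% falls short of the 50% threshold by 41.632148 percentage points.

41.632148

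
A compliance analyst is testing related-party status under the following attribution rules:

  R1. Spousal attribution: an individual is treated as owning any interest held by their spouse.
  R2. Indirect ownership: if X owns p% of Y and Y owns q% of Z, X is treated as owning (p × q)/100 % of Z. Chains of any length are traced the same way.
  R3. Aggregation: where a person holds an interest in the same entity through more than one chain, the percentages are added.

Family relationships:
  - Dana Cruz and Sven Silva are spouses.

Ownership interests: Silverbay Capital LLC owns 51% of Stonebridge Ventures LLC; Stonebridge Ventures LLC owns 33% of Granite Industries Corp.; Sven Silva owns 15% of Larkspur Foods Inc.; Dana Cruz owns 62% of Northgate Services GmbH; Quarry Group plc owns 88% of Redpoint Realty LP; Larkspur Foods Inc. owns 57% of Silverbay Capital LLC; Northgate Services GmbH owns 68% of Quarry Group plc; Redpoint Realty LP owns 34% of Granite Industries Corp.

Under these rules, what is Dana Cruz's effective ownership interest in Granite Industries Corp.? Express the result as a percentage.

By spousal attribution (R1), Dana Cruz is treated as owning Sven Silva's 15% interest in Larkspur Foods Inc.
Chain via Northgate Services GmbH → Quarry Group plc → Redpoint Realty LP (R2): 62% × 68% × 88% × 34% = 12.614272% of Granite Industries Corp.
Chain via Larkspur Foods Inc. → Silverbay Capital LLC → Stonebridge Ventures LLC (R2): 15% × 57% × 51% × 33% = 1.438965% of Granite Industries Corp.
Aggregating (R3): 12.614272% + 1.438965% = 14.053237%.

14.053237%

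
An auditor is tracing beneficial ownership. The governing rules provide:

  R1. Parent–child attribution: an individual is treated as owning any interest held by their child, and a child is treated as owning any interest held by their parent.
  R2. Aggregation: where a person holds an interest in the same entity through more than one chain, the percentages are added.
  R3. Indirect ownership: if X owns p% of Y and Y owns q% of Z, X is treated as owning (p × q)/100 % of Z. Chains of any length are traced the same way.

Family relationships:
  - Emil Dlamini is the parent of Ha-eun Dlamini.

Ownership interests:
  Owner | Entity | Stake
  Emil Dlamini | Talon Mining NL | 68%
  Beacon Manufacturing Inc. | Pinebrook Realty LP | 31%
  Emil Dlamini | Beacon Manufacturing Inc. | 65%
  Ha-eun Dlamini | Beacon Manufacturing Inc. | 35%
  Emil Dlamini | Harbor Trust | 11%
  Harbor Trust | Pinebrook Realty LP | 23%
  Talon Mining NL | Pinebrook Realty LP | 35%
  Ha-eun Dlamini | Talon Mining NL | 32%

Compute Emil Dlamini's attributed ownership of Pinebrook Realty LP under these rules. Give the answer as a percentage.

By parent–child attribution (R1), Emil Dlamini is treated as also owning Ha-eun Dlamini's interest in Beacon Manufacturing Inc, giving 65% + 35% = 100%.
By parent–child attribution (R1), Emil Dlamini is treated as also owning Ha-eun Dlamini's interest in Talon Mining NL, giving 68% + 32% = 100%.
Chain via Beacon Manufacturing Inc. (R3): 100% × 31% = 31% of Pinebrook Realty LP.
Chain via Talon Mining NL (R3): 100% × 35% = 35% of Pinebrook Realty LP.
Chain via Harbor Trust (R3): 11% × 23% = 2.53% of Pinebrook Realty LP.
Aggregating (R2): 31% + 35% + 2.53% = 68.53%.

68.53%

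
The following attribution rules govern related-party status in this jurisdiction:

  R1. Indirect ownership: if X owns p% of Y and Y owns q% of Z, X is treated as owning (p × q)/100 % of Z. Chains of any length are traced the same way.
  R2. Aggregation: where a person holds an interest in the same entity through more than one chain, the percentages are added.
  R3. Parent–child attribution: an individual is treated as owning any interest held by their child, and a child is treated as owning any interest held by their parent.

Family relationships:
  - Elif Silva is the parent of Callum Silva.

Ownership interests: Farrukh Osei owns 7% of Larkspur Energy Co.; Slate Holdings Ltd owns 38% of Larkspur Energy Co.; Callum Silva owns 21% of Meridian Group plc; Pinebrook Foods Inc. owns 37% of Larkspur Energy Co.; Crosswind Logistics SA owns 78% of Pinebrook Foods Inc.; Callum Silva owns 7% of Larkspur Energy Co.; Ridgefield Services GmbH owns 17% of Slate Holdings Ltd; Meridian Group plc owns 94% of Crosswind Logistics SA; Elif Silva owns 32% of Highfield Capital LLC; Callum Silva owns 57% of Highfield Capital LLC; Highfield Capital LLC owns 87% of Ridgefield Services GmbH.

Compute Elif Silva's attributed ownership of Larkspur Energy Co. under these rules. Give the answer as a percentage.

By parent–child attribution (R3), Elif Silva is treated as also owning Callum Silva's interest in Highfield Capital LLC, giving 32% + 57% = 89%.
By parent–child attribution (R3), Elif Silva is treated as owning Callum Silva's 21% interest in Meridian Group plc.
By parent–child attribution (R3), Elif Silva is treated as owning Callum Silva's 7% interest in Larkspur Energy Co.
Chain via Highfield Capital LLC → Ridgefield Services GmbH → Slate Holdings Ltd (R1): 89% × 87% × 17% × 38% = 5.001978% of Larkspur Energy Co.
Chain via Meridian Group plc → Crosswind Logistics SA → Pinebrook Foods Inc. (R1): 21% × 94% × 78% × 37% = 5.696964% of Larkspur Energy Co.
Direct interest in Larkspur Energy Co: 7%.
Aggregating (R2): 5.001978% + 5.696964% + 7% = 17.698942%.

17.698942%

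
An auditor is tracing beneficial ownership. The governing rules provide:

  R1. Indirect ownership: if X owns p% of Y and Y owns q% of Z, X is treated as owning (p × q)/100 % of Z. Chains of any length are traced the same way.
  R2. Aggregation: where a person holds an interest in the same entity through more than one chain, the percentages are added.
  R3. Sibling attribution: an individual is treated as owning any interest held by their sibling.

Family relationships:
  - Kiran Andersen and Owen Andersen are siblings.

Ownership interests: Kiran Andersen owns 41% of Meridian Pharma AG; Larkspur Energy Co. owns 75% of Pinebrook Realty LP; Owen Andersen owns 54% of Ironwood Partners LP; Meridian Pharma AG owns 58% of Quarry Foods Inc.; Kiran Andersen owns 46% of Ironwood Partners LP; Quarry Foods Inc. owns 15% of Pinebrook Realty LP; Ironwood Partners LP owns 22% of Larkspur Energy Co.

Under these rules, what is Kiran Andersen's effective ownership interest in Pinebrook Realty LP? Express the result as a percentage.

By sibling attribution (R3), Kiran Andersen is treated as also owning Owen Andersen's interest in Ironwood Partners LP, giving 46% + 54% = 100%.
Chain via Ironwood Partners LP → Larkspur Energy Co. (R1): 100% × 22% × 75% = 16.5% of Pinebrook Realty LP.
Chain via Meridian Pharma AG → Quarry Foods Inc. (R1): 41% × 58% × 15% = 3.567% of Pinebrook Realty LP.
Aggregating (R2): 16.5% + 3.567% = 20.067%.

20.067%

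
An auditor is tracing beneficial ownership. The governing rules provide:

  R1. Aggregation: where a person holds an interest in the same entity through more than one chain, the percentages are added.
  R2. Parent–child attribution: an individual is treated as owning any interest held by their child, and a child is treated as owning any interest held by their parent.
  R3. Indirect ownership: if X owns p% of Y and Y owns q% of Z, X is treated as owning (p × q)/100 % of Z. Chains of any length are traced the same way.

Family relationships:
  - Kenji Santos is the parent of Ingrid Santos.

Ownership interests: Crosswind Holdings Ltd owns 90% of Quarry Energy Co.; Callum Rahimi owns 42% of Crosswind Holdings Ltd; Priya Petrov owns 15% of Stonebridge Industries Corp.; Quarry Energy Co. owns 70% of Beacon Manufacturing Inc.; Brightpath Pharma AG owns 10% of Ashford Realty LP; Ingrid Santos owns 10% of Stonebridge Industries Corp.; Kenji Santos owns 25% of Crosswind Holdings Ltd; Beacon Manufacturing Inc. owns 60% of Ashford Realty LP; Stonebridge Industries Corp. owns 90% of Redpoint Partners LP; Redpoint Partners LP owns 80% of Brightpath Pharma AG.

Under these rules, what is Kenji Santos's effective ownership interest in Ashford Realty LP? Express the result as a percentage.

By parent–child attribution (R2), Kenji Santos is treated as owning Ingrid Santos's 10% interest in Stonebridge Industries Corp.
Chain via Crosswind Holdings Ltd → Quarry Energy Co. → Beacon Manufacturing Inc. (R3): 25% × 90% × 70% × 60% = 9.45% of Ashford Realty LP.
Chain via Stonebridge Industries Corp. → Redpoint Partners LP → Brightpath Pharma AG (R3): 10% × 90% × 80% × 10% = 0.72% of Ashford Realty LP.
Aggregating (R1): 9.45% + 0.72% = 10.17%.

10.17%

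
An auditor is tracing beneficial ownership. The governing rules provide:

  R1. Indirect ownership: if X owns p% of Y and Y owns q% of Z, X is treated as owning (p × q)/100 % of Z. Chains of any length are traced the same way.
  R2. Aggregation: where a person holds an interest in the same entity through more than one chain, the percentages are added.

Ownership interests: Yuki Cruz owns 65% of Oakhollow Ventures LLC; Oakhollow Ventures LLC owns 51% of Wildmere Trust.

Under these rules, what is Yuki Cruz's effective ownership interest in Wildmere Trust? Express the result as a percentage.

Chain via Oakhollow Ventures LLC (R1): 65% × 51% = 33.15% of Wildmere Trust.

33.15%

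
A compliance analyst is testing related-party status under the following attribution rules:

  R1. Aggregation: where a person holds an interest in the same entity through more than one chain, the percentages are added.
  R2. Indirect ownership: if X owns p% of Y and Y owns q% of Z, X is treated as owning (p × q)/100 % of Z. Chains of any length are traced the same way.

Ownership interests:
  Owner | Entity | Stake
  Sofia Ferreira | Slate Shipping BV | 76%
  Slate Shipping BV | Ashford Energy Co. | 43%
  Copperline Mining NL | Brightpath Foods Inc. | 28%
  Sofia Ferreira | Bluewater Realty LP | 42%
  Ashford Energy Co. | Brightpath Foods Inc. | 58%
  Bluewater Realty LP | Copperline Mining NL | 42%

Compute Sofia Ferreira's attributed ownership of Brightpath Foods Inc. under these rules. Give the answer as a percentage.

23.8936%

Chain via Bluewater Realty LP → Copperline Mining NL (R2): 42% × 42% × 28% = 4.9392% of Brightpath Foods Inc.
Chain via Slate Shipping BV → Ashford Energy Co. (R2): 76% × 43% × 58% = 18.9544% of Brightpath Foods Inc.
Aggregating (R1): 4.9392% + 18.9544% = 23.8936%.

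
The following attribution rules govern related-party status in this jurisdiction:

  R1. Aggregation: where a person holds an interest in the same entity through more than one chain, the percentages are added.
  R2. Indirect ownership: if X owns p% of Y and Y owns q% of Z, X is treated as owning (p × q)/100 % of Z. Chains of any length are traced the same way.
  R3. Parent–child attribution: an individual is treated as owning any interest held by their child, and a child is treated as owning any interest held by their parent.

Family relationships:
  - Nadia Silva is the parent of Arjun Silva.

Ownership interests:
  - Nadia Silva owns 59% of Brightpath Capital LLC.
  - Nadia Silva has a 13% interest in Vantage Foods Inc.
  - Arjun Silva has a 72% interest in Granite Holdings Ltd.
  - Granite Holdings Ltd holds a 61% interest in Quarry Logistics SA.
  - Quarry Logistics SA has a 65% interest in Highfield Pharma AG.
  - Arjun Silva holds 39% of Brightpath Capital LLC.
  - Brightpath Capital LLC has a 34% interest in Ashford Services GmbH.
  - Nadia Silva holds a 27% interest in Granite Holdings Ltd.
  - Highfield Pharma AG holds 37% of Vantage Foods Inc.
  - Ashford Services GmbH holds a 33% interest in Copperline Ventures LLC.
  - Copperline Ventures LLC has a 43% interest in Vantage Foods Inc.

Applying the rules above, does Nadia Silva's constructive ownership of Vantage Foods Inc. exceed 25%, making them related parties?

Yes

By parent–child attribution (R3), Nadia Silva is treated as also owning Arjun Silva's interest in Brightpath Capital LLC, giving 59% + 39% = 98%.
By parent–child attribution (R3), Nadia Silva is treated as also owning Arjun Silva's interest in Granite Holdings Ltd, giving 27% + 72% = 99%.
Chain via Brightpath Capital LLC → Ashford Services GmbH → Copperline Ventures LLC (R2): 98% × 34% × 33% × 43% = 4.728108% of Vantage Foods Inc.
Chain via Granite Holdings Ltd → Quarry Logistics SA → Highfield Pharma AG (R2): 99% × 61% × 65% × 37% = 14.523795% of Vantage Foods Inc.
Direct interest in Vantage Foods Inc: 13%.
Aggregating (R1): 4.728108% + 14.523795% + 13% = 32.251903%.
32.251903% exceeds the 25% threshold, so Nadia is a related party to Vantage Foods Inc.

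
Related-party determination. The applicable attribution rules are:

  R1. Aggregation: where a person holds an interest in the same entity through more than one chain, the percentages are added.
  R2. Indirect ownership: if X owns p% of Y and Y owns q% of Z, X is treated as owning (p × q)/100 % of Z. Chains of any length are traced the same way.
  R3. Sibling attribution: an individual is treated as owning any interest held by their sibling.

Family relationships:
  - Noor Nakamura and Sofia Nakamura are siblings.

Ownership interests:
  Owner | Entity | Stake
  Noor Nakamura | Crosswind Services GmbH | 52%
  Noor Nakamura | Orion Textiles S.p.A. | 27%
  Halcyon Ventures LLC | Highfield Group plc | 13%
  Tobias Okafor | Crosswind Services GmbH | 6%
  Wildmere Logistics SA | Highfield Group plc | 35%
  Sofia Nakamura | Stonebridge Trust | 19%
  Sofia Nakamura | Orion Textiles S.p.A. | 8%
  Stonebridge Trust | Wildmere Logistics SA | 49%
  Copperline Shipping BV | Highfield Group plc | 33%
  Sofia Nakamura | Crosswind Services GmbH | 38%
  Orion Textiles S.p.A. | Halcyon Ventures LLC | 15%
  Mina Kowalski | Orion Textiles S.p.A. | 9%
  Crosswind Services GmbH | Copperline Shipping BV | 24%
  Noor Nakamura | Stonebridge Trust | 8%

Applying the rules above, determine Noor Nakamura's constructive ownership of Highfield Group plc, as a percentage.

12.441%

By sibling attribution (R3), Noor Nakamura is treated as also owning Sofia Nakamura's interest in Crosswind Services GmbH, giving 52% + 38% = 90%.
By sibling attribution (R3), Noor Nakamura is treated as also owning Sofia Nakamura's interest in Orion Textiles S.p.A, giving 27% + 8% = 35%.
By sibling attribution (R3), Noor Nakamura is treated as also owning Sofia Nakamura's interest in Stonebridge Trust, giving 8% + 19% = 27%.
Chain via Crosswind Services GmbH → Copperline Shipping BV (R2): 90% × 24% × 33% = 7.128% of Highfield Group plc.
Chain via Orion Textiles S.p.A. → Halcyon Ventures LLC (R2): 35% × 15% × 13% = 0.6825% of Highfield Group plc.
Chain via Stonebridge Trust → Wildmere Logistics SA (R2): 27% × 49% × 35% = 4.6305% of Highfield Group plc.
Aggregating (R1): 7.128% + 0.6825% + 4.6305% = 12.441%.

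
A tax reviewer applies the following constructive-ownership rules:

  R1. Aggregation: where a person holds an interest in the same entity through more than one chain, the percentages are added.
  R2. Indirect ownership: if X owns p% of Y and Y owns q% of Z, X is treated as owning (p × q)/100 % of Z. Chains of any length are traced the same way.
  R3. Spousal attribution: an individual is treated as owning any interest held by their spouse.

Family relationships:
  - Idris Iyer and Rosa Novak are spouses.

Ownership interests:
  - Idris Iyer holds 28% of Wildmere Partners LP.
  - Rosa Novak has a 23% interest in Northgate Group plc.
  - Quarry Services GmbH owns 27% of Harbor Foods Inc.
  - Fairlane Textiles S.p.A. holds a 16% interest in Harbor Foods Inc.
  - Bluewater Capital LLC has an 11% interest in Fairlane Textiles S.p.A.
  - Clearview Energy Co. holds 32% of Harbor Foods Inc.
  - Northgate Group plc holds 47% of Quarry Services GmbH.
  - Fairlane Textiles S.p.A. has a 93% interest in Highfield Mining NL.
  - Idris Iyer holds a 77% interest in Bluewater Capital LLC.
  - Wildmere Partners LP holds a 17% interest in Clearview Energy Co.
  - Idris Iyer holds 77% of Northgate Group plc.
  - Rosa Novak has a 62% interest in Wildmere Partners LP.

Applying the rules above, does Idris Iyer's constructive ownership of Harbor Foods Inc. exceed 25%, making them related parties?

By spousal attribution (R3), Idris Iyer is treated as also owning Rosa Novak's interest in Northgate Group plc, giving 77% + 23% = 100%.
By spousal attribution (R3), Idris Iyer is treated as also owning Rosa Novak's interest in Wildmere Partners LP, giving 28% + 62% = 90%.
Chain via Northgate Group plc → Quarry Services GmbH (R2): 100% × 47% × 27% = 12.69% of Harbor Foods Inc.
Chain via Wildmere Partners LP → Clearview Energy Co. (R2): 90% × 17% × 32% = 4.896% of Harbor Foods Inc.
Chain via Bluewater Capital LLC → Fairlane Textiles S.p.A. (R2): 77% × 11% × 16% = 1.3552% of Harbor Foods Inc.
Aggregating (R1): 12.69% + 4.896% + 1.3552% = 18.9412%.
18.9412% does not exceed the 25% threshold, so Idris is not a related party to Harbor Foods Inc.

No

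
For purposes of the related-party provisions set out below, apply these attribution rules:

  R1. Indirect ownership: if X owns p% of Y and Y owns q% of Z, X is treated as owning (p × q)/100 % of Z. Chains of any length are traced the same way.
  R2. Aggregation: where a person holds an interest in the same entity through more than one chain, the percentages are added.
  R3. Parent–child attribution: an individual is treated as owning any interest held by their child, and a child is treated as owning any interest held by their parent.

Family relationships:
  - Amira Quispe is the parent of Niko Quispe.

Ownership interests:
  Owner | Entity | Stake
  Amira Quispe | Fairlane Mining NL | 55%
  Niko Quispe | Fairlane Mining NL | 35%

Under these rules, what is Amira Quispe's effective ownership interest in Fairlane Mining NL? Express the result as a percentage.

By parent–child attribution (R3), Amira Quispe is treated as also owning Niko Quispe's interest in Fairlane Mining NL, giving 55% + 35% = 90%.
Direct interest in Fairlane Mining NL: 90%.

90%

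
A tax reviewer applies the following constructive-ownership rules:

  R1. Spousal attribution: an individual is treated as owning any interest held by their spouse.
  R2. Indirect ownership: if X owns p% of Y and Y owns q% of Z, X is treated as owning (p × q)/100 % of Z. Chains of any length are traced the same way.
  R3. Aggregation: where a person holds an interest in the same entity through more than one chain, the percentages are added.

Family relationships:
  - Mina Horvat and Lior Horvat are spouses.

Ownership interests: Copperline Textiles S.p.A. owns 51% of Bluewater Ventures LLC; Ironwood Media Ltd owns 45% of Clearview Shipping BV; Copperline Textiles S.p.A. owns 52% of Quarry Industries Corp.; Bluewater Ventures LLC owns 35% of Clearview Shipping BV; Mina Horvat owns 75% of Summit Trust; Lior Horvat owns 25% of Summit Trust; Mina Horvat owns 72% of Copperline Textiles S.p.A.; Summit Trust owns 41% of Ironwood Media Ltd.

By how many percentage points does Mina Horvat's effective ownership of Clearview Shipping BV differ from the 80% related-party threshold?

By spousal attribution (R1), Mina Horvat is treated as also owning Lior Horvat's interest in Summit Trust, giving 75% + 25% = 100%.
Chain via Summit Trust → Ironwood Media Ltd (R2): 100% × 41% × 45% = 18.45% of Clearview Shipping BV.
Chain via Copperline Textiles S.p.A. → Bluewater Ventures LLC (R2): 72% × 51% × 35% = 12.852% of Clearview Shipping BV.
Aggregating (R3): 18.45% + 12.852% = 31.302%.
31.302% falls short of the 80% threshold by 48.698 percentage points.

48.698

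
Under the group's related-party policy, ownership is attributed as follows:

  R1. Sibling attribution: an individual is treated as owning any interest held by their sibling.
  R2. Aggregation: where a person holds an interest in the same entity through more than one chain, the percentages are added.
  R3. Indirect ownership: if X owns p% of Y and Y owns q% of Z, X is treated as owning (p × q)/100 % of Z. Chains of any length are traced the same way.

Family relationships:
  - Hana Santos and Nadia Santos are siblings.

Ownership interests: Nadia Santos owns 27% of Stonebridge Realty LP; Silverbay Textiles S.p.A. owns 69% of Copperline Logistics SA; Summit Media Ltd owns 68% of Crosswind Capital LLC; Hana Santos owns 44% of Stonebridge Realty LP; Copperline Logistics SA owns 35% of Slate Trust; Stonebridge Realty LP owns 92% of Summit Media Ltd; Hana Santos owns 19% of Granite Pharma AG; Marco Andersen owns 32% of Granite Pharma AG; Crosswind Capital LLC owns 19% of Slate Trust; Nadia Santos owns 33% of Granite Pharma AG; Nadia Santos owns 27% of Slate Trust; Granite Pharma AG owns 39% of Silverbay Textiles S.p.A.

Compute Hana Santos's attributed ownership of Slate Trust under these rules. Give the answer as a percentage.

40.336964%

By sibling attribution (R1), Hana Santos is treated as also owning Nadia Santos's interest in Granite Pharma AG, giving 19% + 33% = 52%.
By sibling attribution (R1), Hana Santos is treated as also owning Nadia Santos's interest in Stonebridge Realty LP, giving 44% + 27% = 71%.
By sibling attribution (R1), Hana Santos is treated as owning Nadia Santos's 27% interest in Slate Trust.
Chain via Granite Pharma AG → Silverbay Textiles S.p.A. → Copperline Logistics SA (R3): 52% × 39% × 69% × 35% = 4.89762% of Slate Trust.
Chain via Stonebridge Realty LP → Summit Media Ltd → Crosswind Capital LLC (R3): 71% × 92% × 68% × 19% = 8.439344% of Slate Trust.
Direct interest in Slate Trust: 27%.
Aggregating (R2): 4.89762% + 8.439344% + 27% = 40.336964%.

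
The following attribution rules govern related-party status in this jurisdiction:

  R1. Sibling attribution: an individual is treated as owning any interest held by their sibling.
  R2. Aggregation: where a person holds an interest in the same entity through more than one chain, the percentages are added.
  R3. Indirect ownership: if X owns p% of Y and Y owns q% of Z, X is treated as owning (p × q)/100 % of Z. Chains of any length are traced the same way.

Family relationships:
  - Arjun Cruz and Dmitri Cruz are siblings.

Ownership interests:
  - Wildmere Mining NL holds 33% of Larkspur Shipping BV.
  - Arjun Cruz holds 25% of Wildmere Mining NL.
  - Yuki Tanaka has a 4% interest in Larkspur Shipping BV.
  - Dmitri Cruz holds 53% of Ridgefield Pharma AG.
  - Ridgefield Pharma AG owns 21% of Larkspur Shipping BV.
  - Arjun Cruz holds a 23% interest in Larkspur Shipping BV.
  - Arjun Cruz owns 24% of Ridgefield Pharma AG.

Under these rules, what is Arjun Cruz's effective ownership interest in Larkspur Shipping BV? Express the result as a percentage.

By sibling attribution (R1), Arjun Cruz is treated as also owning Dmitri Cruz's interest in Ridgefield Pharma AG, giving 24% + 53% = 77%.
Chain via Wildmere Mining NL (R3): 25% × 33% = 8.25% of Larkspur Shipping BV.
Chain via Ridgefield Pharma AG (R3): 77% × 21% = 16.17% of Larkspur Shipping BV.
Direct interest in Larkspur Shipping BV: 23%.
Aggregating (R2): 8.25% + 16.17% + 23% = 47.42%.

47.42%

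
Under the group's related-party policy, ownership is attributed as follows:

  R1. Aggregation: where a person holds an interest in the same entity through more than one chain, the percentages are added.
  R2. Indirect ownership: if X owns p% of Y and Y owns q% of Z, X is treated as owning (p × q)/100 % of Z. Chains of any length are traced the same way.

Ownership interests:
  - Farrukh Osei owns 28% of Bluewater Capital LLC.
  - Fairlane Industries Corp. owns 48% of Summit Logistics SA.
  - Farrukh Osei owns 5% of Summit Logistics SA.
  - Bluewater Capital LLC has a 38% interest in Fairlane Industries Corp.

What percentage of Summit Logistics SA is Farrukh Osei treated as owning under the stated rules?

Chain via Bluewater Capital LLC → Fairlane Industries Corp. (R2): 28% × 38% × 48% = 5.1072% of Summit Logistics SA.
Direct interest in Summit Logistics SA: 5%.
Aggregating (R1): 5.1072% + 5% = 10.1072%.

10.1072%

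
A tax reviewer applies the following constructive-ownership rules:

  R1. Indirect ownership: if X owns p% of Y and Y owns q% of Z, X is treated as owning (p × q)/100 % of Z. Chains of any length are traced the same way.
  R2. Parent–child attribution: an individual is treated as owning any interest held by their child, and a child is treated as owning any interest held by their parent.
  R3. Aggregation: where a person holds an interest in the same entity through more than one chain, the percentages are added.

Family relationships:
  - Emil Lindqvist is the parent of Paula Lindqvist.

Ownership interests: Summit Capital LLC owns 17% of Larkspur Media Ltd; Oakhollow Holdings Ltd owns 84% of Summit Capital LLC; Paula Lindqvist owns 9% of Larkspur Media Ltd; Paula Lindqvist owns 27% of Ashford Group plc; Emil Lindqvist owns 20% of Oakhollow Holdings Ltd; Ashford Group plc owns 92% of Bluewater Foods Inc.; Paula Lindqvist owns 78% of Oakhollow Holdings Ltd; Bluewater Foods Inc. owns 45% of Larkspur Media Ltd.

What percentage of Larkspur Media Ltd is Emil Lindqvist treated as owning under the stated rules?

By parent–child attribution (R2), Emil Lindqvist is treated as also owning Paula Lindqvist's interest in Oakhollow Holdings Ltd, giving 20% + 78% = 98%.
By parent–child attribution (R2), Emil Lindqvist is treated as owning Paula Lindqvist's 27% interest in Ashford Group plc.
By parent–child attribution (R2), Emil Lindqvist is treated as owning Paula Lindqvist's 9% interest in Larkspur Media Ltd.
Chain via Oakhollow Holdings Ltd → Summit Capital LLC (R1): 98% × 84% × 17% = 13.9944% of Larkspur Media Ltd.
Chain via Ashford Group plc → Bluewater Foods Inc. (R1): 27% × 92% × 45% = 11.178% of Larkspur Media Ltd.
Direct interest in Larkspur Media Ltd: 9%.
Aggregating (R3): 13.9944% + 11.178% + 9% = 34.1724%.

34.1724%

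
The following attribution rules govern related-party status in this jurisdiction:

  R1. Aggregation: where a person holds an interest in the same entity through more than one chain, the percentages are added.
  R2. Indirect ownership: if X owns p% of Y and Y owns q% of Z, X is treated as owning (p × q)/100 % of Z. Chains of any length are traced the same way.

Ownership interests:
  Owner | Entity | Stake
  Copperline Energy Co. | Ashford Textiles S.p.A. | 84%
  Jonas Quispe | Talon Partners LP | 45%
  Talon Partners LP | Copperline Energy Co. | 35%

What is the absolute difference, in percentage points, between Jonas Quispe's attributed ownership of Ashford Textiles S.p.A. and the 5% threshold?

Chain via Talon Partners LP → Copperline Energy Co. (R2): 45% × 35% × 84% = 13.23% of Ashford Textiles S.p.A.
13.23% exceeds the 5% threshold by 8.23 percentage points.

8.23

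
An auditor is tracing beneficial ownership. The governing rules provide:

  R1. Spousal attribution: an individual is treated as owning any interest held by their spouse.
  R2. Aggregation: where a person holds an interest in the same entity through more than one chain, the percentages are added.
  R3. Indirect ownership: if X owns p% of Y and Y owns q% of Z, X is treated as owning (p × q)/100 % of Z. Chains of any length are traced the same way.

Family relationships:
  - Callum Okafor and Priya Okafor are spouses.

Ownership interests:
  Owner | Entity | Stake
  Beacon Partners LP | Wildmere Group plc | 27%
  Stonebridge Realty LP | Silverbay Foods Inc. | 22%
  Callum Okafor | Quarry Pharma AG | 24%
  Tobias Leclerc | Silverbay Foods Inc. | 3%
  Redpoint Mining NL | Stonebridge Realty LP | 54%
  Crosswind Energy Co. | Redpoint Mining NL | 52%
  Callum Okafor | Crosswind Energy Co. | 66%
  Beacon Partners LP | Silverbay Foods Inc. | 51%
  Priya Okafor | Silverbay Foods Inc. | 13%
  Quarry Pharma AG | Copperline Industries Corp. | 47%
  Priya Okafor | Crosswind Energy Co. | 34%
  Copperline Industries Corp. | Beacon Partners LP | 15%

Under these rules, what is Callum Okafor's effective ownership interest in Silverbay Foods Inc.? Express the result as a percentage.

By spousal attribution (R1), Callum Okafor is treated as also owning Priya Okafor's interest in Crosswind Energy Co, giving 66% + 34% = 100%.
By spousal attribution (R1), Callum Okafor is treated as owning Priya Okafor's 13% interest in Silverbay Foods Inc.
Chain via Quarry Pharma AG → Copperline Industries Corp. → Beacon Partners LP (R3): 24% × 47% × 15% × 51% = 0.86292% of Silverbay Foods Inc.
Chain via Crosswind Energy Co. → Redpoint Mining NL → Stonebridge Realty LP (R3): 100% × 52% × 54% × 22% = 6.1776% of Silverbay Foods Inc.
Direct interest in Silverbay Foods Inc: 13%.
Aggregating (R2): 0.86292% + 6.1776% + 13% = 20.04052%.

20.04052%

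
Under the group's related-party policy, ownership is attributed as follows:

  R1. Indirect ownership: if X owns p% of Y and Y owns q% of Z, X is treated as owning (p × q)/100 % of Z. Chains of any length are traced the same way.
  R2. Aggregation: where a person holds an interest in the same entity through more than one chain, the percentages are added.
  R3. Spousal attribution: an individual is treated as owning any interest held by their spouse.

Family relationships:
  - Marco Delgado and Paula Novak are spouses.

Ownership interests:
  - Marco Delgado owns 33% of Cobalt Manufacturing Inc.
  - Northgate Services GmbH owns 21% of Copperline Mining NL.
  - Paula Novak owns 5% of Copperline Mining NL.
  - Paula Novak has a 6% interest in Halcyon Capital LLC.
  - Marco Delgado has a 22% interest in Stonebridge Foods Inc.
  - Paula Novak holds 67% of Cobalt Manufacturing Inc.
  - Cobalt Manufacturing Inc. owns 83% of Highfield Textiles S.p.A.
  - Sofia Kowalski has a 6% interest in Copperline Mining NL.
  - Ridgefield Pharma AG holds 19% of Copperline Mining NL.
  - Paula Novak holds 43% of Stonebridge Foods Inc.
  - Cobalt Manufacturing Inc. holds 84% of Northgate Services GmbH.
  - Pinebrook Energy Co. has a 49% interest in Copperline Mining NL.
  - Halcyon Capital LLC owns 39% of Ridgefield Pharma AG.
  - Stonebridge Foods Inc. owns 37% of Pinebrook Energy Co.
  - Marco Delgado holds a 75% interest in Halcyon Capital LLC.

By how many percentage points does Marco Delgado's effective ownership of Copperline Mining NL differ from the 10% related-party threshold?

By spousal attribution (R3), Marco Delgado is treated as also owning Paula Novak's interest in Halcyon Capital LLC, giving 75% + 6% = 81%.
By spousal attribution (R3), Marco Delgado is treated as also owning Paula Novak's interest in Cobalt Manufacturing Inc, giving 33% + 67% = 100%.
By spousal attribution (R3), Marco Delgado is treated as also owning Paula Novak's interest in Stonebridge Foods Inc, giving 22% + 43% = 65%.
By spousal attribution (R3), Marco Delgado is treated as owning Paula Novak's 5% interest in Copperline Mining NL.
Chain via Halcyon Capital LLC → Ridgefield Pharma AG (R1): 81% × 39% × 19% = 6.0021% of Copperline Mining NL.
Chain via Cobalt Manufacturing Inc. → Northgate Services GmbH (R1): 100% × 84% × 21% = 17.64% of Copperline Mining NL.
Chain via Stonebridge Foods Inc. → Pinebrook Energy Co. (R1): 65% × 37% × 49% = 11.7845% of Copperline Mining NL.
Direct interest in Copperline Mining NL: 5%.
Aggregating (R2): 6.0021% + 17.64% + 11.7845% + 5% = 40.4266%.
40.4266% exceeds the 10% threshold by 30.4266 percentage points.

30.4266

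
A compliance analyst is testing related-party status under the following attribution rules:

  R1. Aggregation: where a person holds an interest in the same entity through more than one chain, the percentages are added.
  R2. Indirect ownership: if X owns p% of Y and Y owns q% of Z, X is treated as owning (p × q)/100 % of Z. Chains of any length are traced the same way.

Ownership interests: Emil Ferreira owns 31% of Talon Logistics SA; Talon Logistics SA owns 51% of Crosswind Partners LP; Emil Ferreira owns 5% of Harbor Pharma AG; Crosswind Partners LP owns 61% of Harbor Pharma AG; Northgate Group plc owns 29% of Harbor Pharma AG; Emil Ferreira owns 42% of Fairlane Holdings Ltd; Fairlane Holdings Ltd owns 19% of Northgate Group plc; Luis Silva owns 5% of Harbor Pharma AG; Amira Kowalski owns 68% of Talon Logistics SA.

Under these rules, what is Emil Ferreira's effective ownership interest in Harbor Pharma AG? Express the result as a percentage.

Chain via Fairlane Holdings Ltd → Northgate Group plc (R2): 42% × 19% × 29% = 2.3142% of Harbor Pharma AG.
Chain via Talon Logistics SA → Crosswind Partners LP (R2): 31% × 51% × 61% = 9.6441% of Harbor Pharma AG.
Direct interest in Harbor Pharma AG: 5%.
Aggregating (R1): 2.3142% + 9.6441% + 5% = 16.9583%.

16.9583%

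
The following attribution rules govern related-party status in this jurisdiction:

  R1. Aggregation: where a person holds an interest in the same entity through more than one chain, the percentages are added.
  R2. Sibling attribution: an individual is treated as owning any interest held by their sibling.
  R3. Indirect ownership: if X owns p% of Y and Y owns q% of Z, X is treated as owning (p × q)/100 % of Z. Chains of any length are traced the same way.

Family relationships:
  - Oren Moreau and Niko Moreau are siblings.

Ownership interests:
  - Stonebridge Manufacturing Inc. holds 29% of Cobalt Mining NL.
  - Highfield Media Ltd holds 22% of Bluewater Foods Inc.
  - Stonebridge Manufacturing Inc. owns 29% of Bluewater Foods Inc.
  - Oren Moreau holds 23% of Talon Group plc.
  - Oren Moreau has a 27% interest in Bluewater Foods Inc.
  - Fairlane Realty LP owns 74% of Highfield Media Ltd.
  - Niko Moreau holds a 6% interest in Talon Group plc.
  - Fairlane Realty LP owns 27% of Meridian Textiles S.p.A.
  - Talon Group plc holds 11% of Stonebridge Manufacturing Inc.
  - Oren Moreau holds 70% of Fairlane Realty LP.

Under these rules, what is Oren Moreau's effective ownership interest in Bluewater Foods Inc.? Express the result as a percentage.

39.3211%

By sibling attribution (R2), Oren Moreau is treated as also owning Niko Moreau's interest in Talon Group plc, giving 23% + 6% = 29%.
Chain via Talon Group plc → Stonebridge Manufacturing Inc. (R3): 29% × 11% × 29% = 0.9251% of Bluewater Foods Inc.
Chain via Fairlane Realty LP → Highfield Media Ltd (R3): 70% × 74% × 22% = 11.396% of Bluewater Foods Inc.
Direct interest in Bluewater Foods Inc: 27%.
Aggregating (R1): 0.9251% + 11.396% + 27% = 39.3211%.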